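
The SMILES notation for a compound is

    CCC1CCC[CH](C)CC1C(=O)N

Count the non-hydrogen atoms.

Every atom symbol written in the SMILES (organic subset) is one heavy atom; implicit H are not written.
Heavy atoms by element → C:11, N:1, O:1.
Total: 13.

13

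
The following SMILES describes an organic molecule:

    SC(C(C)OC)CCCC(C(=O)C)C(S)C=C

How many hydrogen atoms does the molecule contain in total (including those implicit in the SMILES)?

24

Walk through each heavy atom and fill implicit hydrogens from standard valence (C 4, N 3, O 2, S 2, halogen 1):
  atom 1: S, bond orders sum to 1 (valence 2) → 1 H
  atom 2: C, bond orders sum to 3 (valence 4) → 1 H
  atom 3: C, bond orders sum to 3 (valence 4) → 1 H
  atom 4: C, bond orders sum to 1 (valence 4) → 3 H
  atom 5: O, bond orders sum to 2 (valence 2) → 0 H
  atom 6: C, bond orders sum to 1 (valence 4) → 3 H
  atom 7: C, bond orders sum to 2 (valence 4) → 2 H
  atom 8: C, bond orders sum to 2 (valence 4) → 2 H
  atom 9: C, bond orders sum to 2 (valence 4) → 2 H
  atom 10: C, bond orders sum to 3 (valence 4) → 1 H
  atom 11: C, bond orders sum to 4 (valence 4) → 0 H
  atom 12: O, bond orders sum to 2 (valence 2) → 0 H
  atom 13: C, bond orders sum to 1 (valence 4) → 3 H
  atom 14: C, bond orders sum to 3 (valence 4) → 1 H
  atom 15: S, bond orders sum to 1 (valence 2) → 1 H
  atom 16: C, bond orders sum to 3 (valence 4) → 1 H
  atom 17: C, bond orders sum to 2 (valence 4) → 2 H
Total hydrogens: 24.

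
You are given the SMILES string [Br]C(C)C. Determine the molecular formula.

C3H7Br

Walk through each heavy atom and fill implicit hydrogens from standard valence (C 4, N 3, O 2, S 2, halogen 1):
  atom 1: Br with explicit H count 0
  atom 2: C, bond orders sum to 3 (valence 4) → 1 H
  atom 3: C, bond orders sum to 1 (valence 4) → 3 H
  atom 4: C, bond orders sum to 1 (valence 4) → 3 H
Totals → C:3, H:7, Br:1.
In Hill order: C3H7Br.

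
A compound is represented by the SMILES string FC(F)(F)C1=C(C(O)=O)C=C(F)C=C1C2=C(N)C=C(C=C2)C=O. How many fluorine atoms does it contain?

Scan the SMILES for F atoms (remember two-letter symbols like Cl and Br are single atoms).
Fluorine count: 4.

4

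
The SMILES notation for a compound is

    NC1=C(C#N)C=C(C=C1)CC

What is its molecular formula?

C9H10N2

Walk through each heavy atom and fill implicit hydrogens from standard valence (C 4, N 3, O 2, S 2, halogen 1):
  atom 1: N, bond orders sum to 1 (valence 3) → 2 H
  atom 2: C, bond orders sum to 4 (valence 4) → 0 H
  atom 3: C, bond orders sum to 4 (valence 4) → 0 H
  atom 4: C, bond orders sum to 4 (valence 4) → 0 H
  atom 5: N, bond orders sum to 3 (valence 3) → 0 H
  atom 6: C, bond orders sum to 3 (valence 4) → 1 H
  atom 7: C, bond orders sum to 4 (valence 4) → 0 H
  atom 8: C, bond orders sum to 3 (valence 4) → 1 H
  atom 9: C, bond orders sum to 3 (valence 4) → 1 H
  atom 10: C, bond orders sum to 2 (valence 4) → 2 H
  atom 11: C, bond orders sum to 1 (valence 4) → 3 H
Totals → C:9, H:10, N:2.
In Hill order: C9H10N2.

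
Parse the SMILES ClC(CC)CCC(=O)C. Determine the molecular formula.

C7H13ClO

Walk through each heavy atom and fill implicit hydrogens from standard valence (C 4, N 3, O 2, S 2, halogen 1):
  atom 1: Cl (halogen, monovalent) → 0 H
  atom 2: C, bond orders sum to 3 (valence 4) → 1 H
  atom 3: C, bond orders sum to 2 (valence 4) → 2 H
  atom 4: C, bond orders sum to 1 (valence 4) → 3 H
  atom 5: C, bond orders sum to 2 (valence 4) → 2 H
  atom 6: C, bond orders sum to 2 (valence 4) → 2 H
  atom 7: C, bond orders sum to 4 (valence 4) → 0 H
  atom 8: O, bond orders sum to 2 (valence 2) → 0 H
  atom 9: C, bond orders sum to 1 (valence 4) → 3 H
Totals → C:7, H:13, Cl:1, O:1.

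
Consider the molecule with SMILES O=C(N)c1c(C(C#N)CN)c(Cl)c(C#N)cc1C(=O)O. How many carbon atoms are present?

Count every carbon token in the SMILES (each C, including those in ring-closure positions and inside branches).
Carbon count: 12.

12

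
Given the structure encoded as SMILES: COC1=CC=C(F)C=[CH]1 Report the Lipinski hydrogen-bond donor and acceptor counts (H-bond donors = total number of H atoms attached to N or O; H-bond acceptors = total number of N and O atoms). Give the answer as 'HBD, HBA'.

0, 1

Donors: find every N or O and count the H atoms it carries.
  atom 2 (O): bond orders sum to 2 → 0 H
Lipinski HBD = 0.
Acceptors: N atoms = 0, O atoms = 1 → HBA = 1.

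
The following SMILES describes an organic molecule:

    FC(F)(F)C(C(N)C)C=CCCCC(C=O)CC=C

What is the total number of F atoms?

Scan the SMILES for F atoms (remember two-letter symbols like Cl and Br are single atoms).
Fluorine count: 3.

3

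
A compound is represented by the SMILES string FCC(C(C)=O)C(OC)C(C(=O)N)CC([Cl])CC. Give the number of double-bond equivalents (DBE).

2

Molecular formula: C12H21ClFNO3.
DoU = (2C + 2 + N − H − X) / 2, where X is the halogen count and O/S are ignored.
    = (2·12 + 2 + 1 − 21 − 2) / 2 = 4 / 2 = 2.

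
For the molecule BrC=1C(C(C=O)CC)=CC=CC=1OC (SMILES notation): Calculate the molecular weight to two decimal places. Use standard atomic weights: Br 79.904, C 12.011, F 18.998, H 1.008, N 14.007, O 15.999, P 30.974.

First, the molecular formula is C11H13BrO2 (counting implicit H from valence).
  Br: 1 × 79.904 = 79.904
  C: 11 × 12.011 = 132.121
  H: 13 × 1.008 = 13.104
  O: 2 × 15.999 = 31.998
Sum: 1×79.904 + 11×12.011 + 13×1.008 + 2×15.999 = 257.127 → 257.13 g/mol.

257.13 g/mol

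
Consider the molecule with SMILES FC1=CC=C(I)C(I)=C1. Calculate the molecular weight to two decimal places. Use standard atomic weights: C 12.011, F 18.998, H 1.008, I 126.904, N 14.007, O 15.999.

347.90 g/mol

First, the molecular formula is C6H3FI2 (counting implicit H from valence).
  C: 6 × 12.011 = 72.066
  F: 1 × 18.998 = 18.998
  H: 3 × 1.008 = 3.024
  I: 2 × 126.904 = 253.808
Sum: 6×12.011 + 1×18.998 + 3×1.008 + 2×126.904 = 347.896 → 347.90 g/mol.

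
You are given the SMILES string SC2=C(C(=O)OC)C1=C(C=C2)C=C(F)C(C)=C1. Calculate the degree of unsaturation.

8

Degree of unsaturation = (number of rings) + (number of π bonds).
Ring closures in the SMILES: 2.
π bonds: 6 double bonds (each 1 DoU) → 6 DoU from unsaturation.
Total DoU = 2 + 6 = 8.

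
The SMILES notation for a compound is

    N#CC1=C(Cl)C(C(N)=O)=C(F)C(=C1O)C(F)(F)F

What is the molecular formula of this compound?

C9H3ClF4N2O2

Walk through each heavy atom and fill implicit hydrogens from standard valence (C 4, N 3, O 2, S 2, halogen 1):
  atom 1: N, bond orders sum to 3 (valence 3) → 0 H
  atom 2: C, bond orders sum to 4 (valence 4) → 0 H
  atom 3: C, bond orders sum to 4 (valence 4) → 0 H
  atom 4: C, bond orders sum to 4 (valence 4) → 0 H
  atom 5: Cl (halogen, monovalent) → 0 H
  atom 6: C, bond orders sum to 4 (valence 4) → 0 H
  atom 7: C, bond orders sum to 4 (valence 4) → 0 H
  atom 8: N, bond orders sum to 1 (valence 3) → 2 H
  atom 9: O, bond orders sum to 2 (valence 2) → 0 H
  atom 10: C, bond orders sum to 4 (valence 4) → 0 H
  atom 11: F (halogen, monovalent) → 0 H
  atom 12: C, bond orders sum to 4 (valence 4) → 0 H
  atom 13: C, bond orders sum to 4 (valence 4) → 0 H
  atom 14: O, bond orders sum to 1 (valence 2) → 1 H
  atom 15: C, bond orders sum to 4 (valence 4) → 0 H
  atom 16: F (halogen, monovalent) → 0 H
  atom 17: F (halogen, monovalent) → 0 H
  atom 18: F (halogen, monovalent) → 0 H
Totals → C:9, H:3, Cl:1, F:4, N:2, O:2.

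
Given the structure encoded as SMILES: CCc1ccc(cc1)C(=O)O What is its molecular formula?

C9H10O2

Walk through each heavy atom and fill implicit hydrogens from standard valence (C 4, N 3, O 2, S 2, halogen 1); for lowercase aromatic atoms, an aromatic c carries 1 H when it has two neighbours and 0 H with three, and aromatic n carries 0 H:
  atom 1: C, bond orders sum to 1 (valence 4) → 3 H
  atom 2: C, bond orders sum to 2 (valence 4) → 2 H
  atom 3: aromatic c, 3 neighbours → 0 H
  atom 4: aromatic c, 2 neighbours → 1 H
  atom 5: aromatic c, 2 neighbours → 1 H
  atom 6: aromatic c, 3 neighbours → 0 H
  atom 7: aromatic c, 2 neighbours → 1 H
  atom 8: aromatic c, 2 neighbours → 1 H
  atom 9: C, bond orders sum to 4 (valence 4) → 0 H
  atom 10: O, bond orders sum to 2 (valence 2) → 0 H
  atom 11: O, bond orders sum to 1 (valence 2) → 1 H
Totals → C:9, H:10, O:2.
In Hill order: C9H10O2.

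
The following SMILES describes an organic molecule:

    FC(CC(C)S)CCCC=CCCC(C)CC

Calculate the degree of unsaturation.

Degree of unsaturation = (number of rings) + (number of π bonds).
Ring closures in the SMILES: 0.
π bonds: 1 double bond (each 1 DoU) → 1 DoU from unsaturation.
Total DoU = 0 + 1 = 1.

1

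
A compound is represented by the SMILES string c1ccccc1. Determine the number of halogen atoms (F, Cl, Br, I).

Scan the SMILES for the halogen motif — none present.

0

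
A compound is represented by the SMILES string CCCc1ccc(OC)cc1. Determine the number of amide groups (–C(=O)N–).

Scan the SMILES for the amide motif — none present.
Groups that are present: 1 ether.

0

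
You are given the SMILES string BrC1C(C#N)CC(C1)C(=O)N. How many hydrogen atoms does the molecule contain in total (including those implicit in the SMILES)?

9

Walk through each heavy atom and fill implicit hydrogens from standard valence (C 4, N 3, O 2, S 2, halogen 1):
  atom 1: Br (halogen, monovalent) → 0 H
  atom 2: C, bond orders sum to 3 (valence 4) → 1 H
  atom 3: C, bond orders sum to 3 (valence 4) → 1 H
  atom 4: C, bond orders sum to 4 (valence 4) → 0 H
  atom 5: N, bond orders sum to 3 (valence 3) → 0 H
  atom 6: C, bond orders sum to 2 (valence 4) → 2 H
  atom 7: C, bond orders sum to 3 (valence 4) → 1 H
  atom 8: C, bond orders sum to 2 (valence 4) → 2 H
  atom 9: C, bond orders sum to 4 (valence 4) → 0 H
  atom 10: O, bond orders sum to 2 (valence 2) → 0 H
  atom 11: N, bond orders sum to 1 (valence 3) → 2 H
Total hydrogens: 9.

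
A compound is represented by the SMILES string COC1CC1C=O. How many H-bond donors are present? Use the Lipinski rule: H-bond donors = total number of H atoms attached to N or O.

Donors: find every N or O and count the H atoms it carries.
  atom 2 (O): bond orders sum to 2 → 0 H
  atom 7 (O): bond orders sum to 2 → 0 H
Lipinski HBD = 0.

0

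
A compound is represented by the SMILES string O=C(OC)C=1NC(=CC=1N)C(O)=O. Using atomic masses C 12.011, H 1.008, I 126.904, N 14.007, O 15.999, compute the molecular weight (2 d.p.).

184.15 g/mol

First, the molecular formula is C7H8N2O4 (counting implicit H from valence).
  C: 7 × 12.011 = 84.077
  H: 8 × 1.008 = 8.064
  N: 2 × 14.007 = 28.014
  O: 4 × 15.999 = 63.996
Sum: 7×12.011 + 8×1.008 + 2×14.007 + 4×15.999 = 184.151 → 184.15 g/mol.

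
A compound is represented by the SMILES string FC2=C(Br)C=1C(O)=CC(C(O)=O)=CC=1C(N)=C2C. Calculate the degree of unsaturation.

Degree of unsaturation = (number of rings) + (number of π bonds).
Ring closures in the SMILES: 2.
π bonds: 6 double bonds (each 1 DoU) → 6 DoU from unsaturation.
Total DoU = 2 + 6 = 8.

8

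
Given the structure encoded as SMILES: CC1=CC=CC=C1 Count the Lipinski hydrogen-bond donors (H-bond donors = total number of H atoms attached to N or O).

Donors: find every N or O and count the H atoms it carries.
  (no N or O atoms present)
Lipinski HBD = 0.

0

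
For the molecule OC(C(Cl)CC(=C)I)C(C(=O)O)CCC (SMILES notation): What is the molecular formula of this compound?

C10H16ClIO3

Walk through each heavy atom and fill implicit hydrogens from standard valence (C 4, N 3, O 2, S 2, halogen 1):
  atom 1: O, bond orders sum to 1 (valence 2) → 1 H
  atom 2: C, bond orders sum to 3 (valence 4) → 1 H
  atom 3: C, bond orders sum to 3 (valence 4) → 1 H
  atom 4: Cl (halogen, monovalent) → 0 H
  atom 5: C, bond orders sum to 2 (valence 4) → 2 H
  atom 6: C, bond orders sum to 4 (valence 4) → 0 H
  atom 7: C, bond orders sum to 2 (valence 4) → 2 H
  atom 8: I (halogen, monovalent) → 0 H
  atom 9: C, bond orders sum to 3 (valence 4) → 1 H
  atom 10: C, bond orders sum to 4 (valence 4) → 0 H
  atom 11: O, bond orders sum to 2 (valence 2) → 0 H
  atom 12: O, bond orders sum to 1 (valence 2) → 1 H
  atom 13: C, bond orders sum to 2 (valence 4) → 2 H
  atom 14: C, bond orders sum to 2 (valence 4) → 2 H
  atom 15: C, bond orders sum to 1 (valence 4) → 3 H
Totals → C:10, H:16, Cl:1, I:1, O:3.
In Hill order: C10H16ClIO3.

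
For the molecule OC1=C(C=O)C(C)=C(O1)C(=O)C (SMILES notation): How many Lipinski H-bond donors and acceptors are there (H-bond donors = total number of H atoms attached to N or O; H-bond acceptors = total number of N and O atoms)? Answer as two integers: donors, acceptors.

Donors: find every N or O and count the H atoms it carries.
  atom 1 (O): bond orders sum to 1 → 1 H
  atom 5 (O): bond orders sum to 2 → 0 H
  atom 9 (O): bond orders sum to 2 → 0 H
  atom 11 (O): bond orders sum to 2 → 0 H
Lipinski HBD = 1.
Acceptors: N atoms = 0, O atoms = 4 → HBA = 4.

1, 4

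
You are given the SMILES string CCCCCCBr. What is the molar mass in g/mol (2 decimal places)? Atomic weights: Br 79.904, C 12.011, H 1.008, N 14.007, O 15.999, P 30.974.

165.07 g/mol

First, the molecular formula is C6H13Br (counting implicit H from valence).
  Br: 1 × 79.904 = 79.904
  C: 6 × 12.011 = 72.066
  H: 13 × 1.008 = 13.104
Sum: 1×79.904 + 6×12.011 + 13×1.008 = 165.074 → 165.07 g/mol.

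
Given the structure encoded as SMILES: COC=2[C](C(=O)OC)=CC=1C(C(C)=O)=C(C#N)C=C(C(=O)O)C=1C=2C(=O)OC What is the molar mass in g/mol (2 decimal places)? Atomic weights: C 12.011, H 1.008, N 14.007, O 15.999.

385.33 g/mol

First, the molecular formula is C19H15NO8 (counting implicit H from valence).
  C: 19 × 12.011 = 228.209
  H: 15 × 1.008 = 15.120
  N: 1 × 14.007 = 14.007
  O: 8 × 15.999 = 127.992
Sum: 19×12.011 + 15×1.008 + 1×14.007 + 8×15.999 = 385.328 → 385.33 g/mol.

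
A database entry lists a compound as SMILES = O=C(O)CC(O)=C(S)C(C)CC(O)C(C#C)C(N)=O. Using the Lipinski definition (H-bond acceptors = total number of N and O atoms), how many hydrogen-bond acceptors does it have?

6

N atoms: 1; O atoms: 5.
Lipinski HBA = 1 + 5 = 6.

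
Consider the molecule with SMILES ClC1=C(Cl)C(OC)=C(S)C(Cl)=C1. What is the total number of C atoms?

Count every carbon token in the SMILES (each C, including those in ring-closure positions and inside branches).
Carbon count: 7.

7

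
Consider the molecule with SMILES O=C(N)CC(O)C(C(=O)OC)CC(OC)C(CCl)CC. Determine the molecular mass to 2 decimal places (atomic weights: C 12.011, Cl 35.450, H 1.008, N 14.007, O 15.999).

309.79 g/mol

First, the molecular formula is C13H24ClNO5 (counting implicit H from valence).
  C: 13 × 12.011 = 156.143
  Cl: 1 × 35.450 = 35.450
  H: 24 × 1.008 = 24.192
  N: 1 × 14.007 = 14.007
  O: 5 × 15.999 = 79.995
Sum: 13×12.011 + 1×35.450 + 24×1.008 + 1×14.007 + 5×15.999 = 309.787 → 309.79 g/mol.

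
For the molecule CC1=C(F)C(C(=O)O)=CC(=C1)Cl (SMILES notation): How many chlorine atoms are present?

1

Scan the SMILES for Cl atoms (remember two-letter symbols like Cl and Br are single atoms).
Chlorine count: 1.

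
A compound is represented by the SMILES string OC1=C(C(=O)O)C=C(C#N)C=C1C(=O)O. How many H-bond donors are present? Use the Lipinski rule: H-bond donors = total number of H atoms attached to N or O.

3

Donors: find every N or O and count the H atoms it carries.
  atom 1 (O): bond orders sum to 1 → 1 H
  atom 5 (O): bond orders sum to 2 → 0 H
  atom 6 (O): bond orders sum to 1 → 1 H
  atom 10 (N): bond orders sum to 3 → 0 H
  atom 14 (O): bond orders sum to 2 → 0 H
  atom 15 (O): bond orders sum to 1 → 1 H
Lipinski HBD = 3.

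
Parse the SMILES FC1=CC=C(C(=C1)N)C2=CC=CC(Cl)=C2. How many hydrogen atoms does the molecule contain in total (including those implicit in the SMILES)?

9

Walk through each heavy atom and fill implicit hydrogens from standard valence (C 4, N 3, O 2, S 2, halogen 1):
  atom 1: F (halogen, monovalent) → 0 H
  atom 2: C, bond orders sum to 4 (valence 4) → 0 H
  atom 3: C, bond orders sum to 3 (valence 4) → 1 H
  atom 4: C, bond orders sum to 3 (valence 4) → 1 H
  atom 5: C, bond orders sum to 4 (valence 4) → 0 H
  atom 6: C, bond orders sum to 4 (valence 4) → 0 H
  atom 7: C, bond orders sum to 3 (valence 4) → 1 H
  atom 8: N, bond orders sum to 1 (valence 3) → 2 H
  atom 9: C, bond orders sum to 4 (valence 4) → 0 H
  atom 10: C, bond orders sum to 3 (valence 4) → 1 H
  atom 11: C, bond orders sum to 3 (valence 4) → 1 H
  atom 12: C, bond orders sum to 3 (valence 4) → 1 H
  atom 13: C, bond orders sum to 4 (valence 4) → 0 H
  atom 14: Cl (halogen, monovalent) → 0 H
  atom 15: C, bond orders sum to 3 (valence 4) → 1 H
Total hydrogens: 9.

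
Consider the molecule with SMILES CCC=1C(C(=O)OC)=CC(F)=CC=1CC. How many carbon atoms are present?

Count every carbon token in the SMILES (each C, including those in ring-closure positions and inside branches).
Carbon count: 12.

12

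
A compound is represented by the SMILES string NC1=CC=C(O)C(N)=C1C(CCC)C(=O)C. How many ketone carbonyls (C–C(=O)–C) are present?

The ketone motif appears at heavy-atom position 14 in the SMILES.
Other groups present: 1 hydroxyl, 2 primary amine.
Ketone count: 1.

1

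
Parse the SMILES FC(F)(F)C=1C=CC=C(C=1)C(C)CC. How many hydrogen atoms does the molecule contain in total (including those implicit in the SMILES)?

13

Walk through each heavy atom and fill implicit hydrogens from standard valence (C 4, N 3, O 2, S 2, halogen 1):
  atom 1: F (halogen, monovalent) → 0 H
  atom 2: C, bond orders sum to 4 (valence 4) → 0 H
  atom 3: F (halogen, monovalent) → 0 H
  atom 4: F (halogen, monovalent) → 0 H
  atom 5: C, bond orders sum to 4 (valence 4) → 0 H
  atom 6: C, bond orders sum to 3 (valence 4) → 1 H
  atom 7: C, bond orders sum to 3 (valence 4) → 1 H
  atom 8: C, bond orders sum to 3 (valence 4) → 1 H
  atom 9: C, bond orders sum to 4 (valence 4) → 0 H
  atom 10: C, bond orders sum to 3 (valence 4) → 1 H
  atom 11: C, bond orders sum to 3 (valence 4) → 1 H
  atom 12: C, bond orders sum to 1 (valence 4) → 3 H
  atom 13: C, bond orders sum to 2 (valence 4) → 2 H
  atom 14: C, bond orders sum to 1 (valence 4) → 3 H
Total hydrogens: 13.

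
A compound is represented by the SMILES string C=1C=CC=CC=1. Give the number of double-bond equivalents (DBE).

4

Molecular formula: C6H6.
DoU = (2C + 2 + N − H − X) / 2, where X is the halogen count and O/S are ignored.
    = (2·6 + 2 + 0 − 6 − 0) / 2 = 8 / 2 = 4.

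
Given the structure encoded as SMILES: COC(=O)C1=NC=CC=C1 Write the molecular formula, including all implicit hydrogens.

Walk through each heavy atom and fill implicit hydrogens from standard valence (C 4, N 3, O 2, S 2, halogen 1):
  atom 1: C, bond orders sum to 1 (valence 4) → 3 H
  atom 2: O, bond orders sum to 2 (valence 2) → 0 H
  atom 3: C, bond orders sum to 4 (valence 4) → 0 H
  atom 4: O, bond orders sum to 2 (valence 2) → 0 H
  atom 5: C, bond orders sum to 4 (valence 4) → 0 H
  atom 6: N, bond orders sum to 3 (valence 3) → 0 H
  atom 7: C, bond orders sum to 3 (valence 4) → 1 H
  atom 8: C, bond orders sum to 3 (valence 4) → 1 H
  atom 9: C, bond orders sum to 3 (valence 4) → 1 H
  atom 10: C, bond orders sum to 3 (valence 4) → 1 H
Totals → C:7, H:7, N:1, O:2.
In Hill order: C7H7NO2.

C7H7NO2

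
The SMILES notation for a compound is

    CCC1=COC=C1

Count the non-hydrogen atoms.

Every atom symbol written in the SMILES (organic subset) is one heavy atom; implicit H are not written.
Heavy atoms by element → C:6, O:1.
Total: 7.

7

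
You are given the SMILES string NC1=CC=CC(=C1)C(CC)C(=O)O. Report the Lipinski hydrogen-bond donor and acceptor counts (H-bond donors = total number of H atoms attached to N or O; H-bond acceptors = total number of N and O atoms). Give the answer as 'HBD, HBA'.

3, 3

Donors: find every N or O and count the H atoms it carries.
  atom 1 (N): bond orders sum to 1 → 2 H
  atom 12 (O): bond orders sum to 2 → 0 H
  atom 13 (O): bond orders sum to 1 → 1 H
Lipinski HBD = 3.
Acceptors: N atoms = 1, O atoms = 2 → HBA = 3.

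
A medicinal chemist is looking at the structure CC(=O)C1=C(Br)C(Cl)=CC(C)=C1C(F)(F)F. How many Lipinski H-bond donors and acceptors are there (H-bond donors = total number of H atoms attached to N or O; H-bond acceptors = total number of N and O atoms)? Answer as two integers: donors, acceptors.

Donors: find every N or O and count the H atoms it carries.
  atom 3 (O): bond orders sum to 2 → 0 H
Lipinski HBD = 0.
Acceptors: N atoms = 0, O atoms = 1 → HBA = 1.

0, 1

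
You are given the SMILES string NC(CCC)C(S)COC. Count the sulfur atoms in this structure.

1

Scan the SMILES for S atoms (remember two-letter symbols like Cl and Br are single atoms).
Sulfur count: 1.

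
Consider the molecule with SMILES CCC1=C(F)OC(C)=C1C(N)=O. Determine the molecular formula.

C8H10FNO2

Walk through each heavy atom and fill implicit hydrogens from standard valence (C 4, N 3, O 2, S 2, halogen 1):
  atom 1: C, bond orders sum to 1 (valence 4) → 3 H
  atom 2: C, bond orders sum to 2 (valence 4) → 2 H
  atom 3: C, bond orders sum to 4 (valence 4) → 0 H
  atom 4: C, bond orders sum to 4 (valence 4) → 0 H
  atom 5: F (halogen, monovalent) → 0 H
  atom 6: O, bond orders sum to 2 (valence 2) → 0 H
  atom 7: C, bond orders sum to 4 (valence 4) → 0 H
  atom 8: C, bond orders sum to 1 (valence 4) → 3 H
  atom 9: C, bond orders sum to 4 (valence 4) → 0 H
  atom 10: C, bond orders sum to 4 (valence 4) → 0 H
  atom 11: N, bond orders sum to 1 (valence 3) → 2 H
  atom 12: O, bond orders sum to 2 (valence 2) → 0 H
Totals → C:8, H:10, F:1, N:1, O:2.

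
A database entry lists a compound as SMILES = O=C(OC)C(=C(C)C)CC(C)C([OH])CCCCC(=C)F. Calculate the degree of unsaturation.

Degree of unsaturation = (number of rings) + (number of π bonds).
Ring closures in the SMILES: 0.
π bonds: 3 double bonds (each 1 DoU) → 3 DoU from unsaturation.
Total DoU = 0 + 3 = 3.

3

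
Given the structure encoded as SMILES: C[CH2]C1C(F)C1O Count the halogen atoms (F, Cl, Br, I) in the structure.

1

Halogen atoms appear at heavy-atom position 5 (1×F).
Other groups present: 1 hydroxyl.
Halogen count: 1.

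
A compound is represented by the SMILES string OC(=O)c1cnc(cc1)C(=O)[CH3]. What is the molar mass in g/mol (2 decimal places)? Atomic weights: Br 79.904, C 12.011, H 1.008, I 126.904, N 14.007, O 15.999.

First, the molecular formula is C8H7NO3 (counting implicit H from valence).
  C: 8 × 12.011 = 96.088
  H: 7 × 1.008 = 7.056
  N: 1 × 14.007 = 14.007
  O: 3 × 15.999 = 47.997
Sum: 8×12.011 + 7×1.008 + 1×14.007 + 3×15.999 = 165.148 → 165.15 g/mol.

165.15 g/mol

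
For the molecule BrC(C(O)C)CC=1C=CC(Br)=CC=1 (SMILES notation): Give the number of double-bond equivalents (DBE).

4

Degree of unsaturation = (number of rings) + (number of π bonds).
Ring closures in the SMILES: 1.
π bonds: 3 double bonds (each 1 DoU) → 3 DoU from unsaturation.
Total DoU = 1 + 3 = 4.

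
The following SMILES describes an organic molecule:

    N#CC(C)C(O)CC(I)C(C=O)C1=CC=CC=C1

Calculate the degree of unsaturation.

7

Degree of unsaturation = (number of rings) + (number of π bonds).
Ring closures in the SMILES: 1.
π bonds: 4 double bonds (each 1 DoU), 1 triple bond (each 2 DoU) → 6 DoU from unsaturation.
Total DoU = 1 + 6 = 7.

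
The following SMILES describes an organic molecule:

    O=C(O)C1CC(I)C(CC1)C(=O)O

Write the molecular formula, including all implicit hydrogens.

Walk through each heavy atom and fill implicit hydrogens from standard valence (C 4, N 3, O 2, S 2, halogen 1):
  atom 1: O, bond orders sum to 2 (valence 2) → 0 H
  atom 2: C, bond orders sum to 4 (valence 4) → 0 H
  atom 3: O, bond orders sum to 1 (valence 2) → 1 H
  atom 4: C, bond orders sum to 3 (valence 4) → 1 H
  atom 5: C, bond orders sum to 2 (valence 4) → 2 H
  atom 6: C, bond orders sum to 3 (valence 4) → 1 H
  atom 7: I (halogen, monovalent) → 0 H
  atom 8: C, bond orders sum to 3 (valence 4) → 1 H
  atom 9: C, bond orders sum to 2 (valence 4) → 2 H
  atom 10: C, bond orders sum to 2 (valence 4) → 2 H
  atom 11: C, bond orders sum to 4 (valence 4) → 0 H
  atom 12: O, bond orders sum to 2 (valence 2) → 0 H
  atom 13: O, bond orders sum to 1 (valence 2) → 1 H
Totals → C:8, H:11, I:1, O:4.
In Hill order: C8H11IO4.

C8H11IO4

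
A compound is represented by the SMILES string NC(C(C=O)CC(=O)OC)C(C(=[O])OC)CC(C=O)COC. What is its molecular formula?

C14H23NO7

Walk through each heavy atom and fill implicit hydrogens from standard valence (C 4, N 3, O 2, S 2, halogen 1):
  atom 1: N, bond orders sum to 1 (valence 3) → 2 H
  atom 2: C, bond orders sum to 3 (valence 4) → 1 H
  atom 3: C, bond orders sum to 3 (valence 4) → 1 H
  atom 4: C, bond orders sum to 3 (valence 4) → 1 H
  atom 5: O, bond orders sum to 2 (valence 2) → 0 H
  atom 6: C, bond orders sum to 2 (valence 4) → 2 H
  atom 7: C, bond orders sum to 4 (valence 4) → 0 H
  atom 8: O, bond orders sum to 2 (valence 2) → 0 H
  atom 9: O, bond orders sum to 2 (valence 2) → 0 H
  atom 10: C, bond orders sum to 1 (valence 4) → 3 H
  atom 11: C, bond orders sum to 3 (valence 4) → 1 H
  atom 12: C, bond orders sum to 4 (valence 4) → 0 H
  atom 13: O with explicit H count 0
  atom 14: O, bond orders sum to 2 (valence 2) → 0 H
  atom 15: C, bond orders sum to 1 (valence 4) → 3 H
  atom 16: C, bond orders sum to 2 (valence 4) → 2 H
  atom 17: C, bond orders sum to 3 (valence 4) → 1 H
  atom 18: C, bond orders sum to 3 (valence 4) → 1 H
  atom 19: O, bond orders sum to 2 (valence 2) → 0 H
  atom 20: C, bond orders sum to 2 (valence 4) → 2 H
  atom 21: O, bond orders sum to 2 (valence 2) → 0 H
  atom 22: C, bond orders sum to 1 (valence 4) → 3 H
Totals → C:14, H:23, N:1, O:7.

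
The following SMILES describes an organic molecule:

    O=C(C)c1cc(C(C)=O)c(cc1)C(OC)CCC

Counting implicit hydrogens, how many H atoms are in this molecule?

20

Walk through each heavy atom and fill implicit hydrogens from standard valence (C 4, N 3, O 2, S 2, halogen 1); for lowercase aromatic atoms, an aromatic c carries 1 H when it has two neighbours and 0 H with three, and aromatic n carries 0 H:
  atom 1: O, bond orders sum to 2 (valence 2) → 0 H
  atom 2: C, bond orders sum to 4 (valence 4) → 0 H
  atom 3: C, bond orders sum to 1 (valence 4) → 3 H
  atom 4: aromatic c, 3 neighbours → 0 H
  atom 5: aromatic c, 2 neighbours → 1 H
  atom 6: aromatic c, 3 neighbours → 0 H
  atom 7: C, bond orders sum to 4 (valence 4) → 0 H
  atom 8: C, bond orders sum to 1 (valence 4) → 3 H
  atom 9: O, bond orders sum to 2 (valence 2) → 0 H
  atom 10: aromatic c, 3 neighbours → 0 H
  atom 11: aromatic c, 2 neighbours → 1 H
  atom 12: aromatic c, 2 neighbours → 1 H
  atom 13: C, bond orders sum to 3 (valence 4) → 1 H
  atom 14: O, bond orders sum to 2 (valence 2) → 0 H
  atom 15: C, bond orders sum to 1 (valence 4) → 3 H
  atom 16: C, bond orders sum to 2 (valence 4) → 2 H
  atom 17: C, bond orders sum to 2 (valence 4) → 2 H
  atom 18: C, bond orders sum to 1 (valence 4) → 3 H
Total hydrogens: 20.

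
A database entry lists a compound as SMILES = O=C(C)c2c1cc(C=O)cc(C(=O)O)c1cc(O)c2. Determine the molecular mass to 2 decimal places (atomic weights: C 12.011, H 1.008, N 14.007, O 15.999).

258.23 g/mol

First, the molecular formula is C14H10O5 (counting implicit H from valence).
  C: 14 × 12.011 = 168.154
  H: 10 × 1.008 = 10.080
  O: 5 × 15.999 = 79.995
Sum: 14×12.011 + 10×1.008 + 5×15.999 = 258.229 → 258.23 g/mol.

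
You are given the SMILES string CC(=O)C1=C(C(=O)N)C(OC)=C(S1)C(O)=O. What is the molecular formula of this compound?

C9H9NO5S

Walk through each heavy atom and fill implicit hydrogens from standard valence (C 4, N 3, O 2, S 2, halogen 1):
  atom 1: C, bond orders sum to 1 (valence 4) → 3 H
  atom 2: C, bond orders sum to 4 (valence 4) → 0 H
  atom 3: O, bond orders sum to 2 (valence 2) → 0 H
  atom 4: C, bond orders sum to 4 (valence 4) → 0 H
  atom 5: C, bond orders sum to 4 (valence 4) → 0 H
  atom 6: C, bond orders sum to 4 (valence 4) → 0 H
  atom 7: O, bond orders sum to 2 (valence 2) → 0 H
  atom 8: N, bond orders sum to 1 (valence 3) → 2 H
  atom 9: C, bond orders sum to 4 (valence 4) → 0 H
  atom 10: O, bond orders sum to 2 (valence 2) → 0 H
  atom 11: C, bond orders sum to 1 (valence 4) → 3 H
  atom 12: C, bond orders sum to 4 (valence 4) → 0 H
  atom 13: S, bond orders sum to 2 (valence 2) → 0 H
  atom 14: C, bond orders sum to 4 (valence 4) → 0 H
  atom 15: O, bond orders sum to 1 (valence 2) → 1 H
  atom 16: O, bond orders sum to 2 (valence 2) → 0 H
Totals → C:9, H:9, N:1, O:5, S:1.
In Hill order: C9H9NO5S.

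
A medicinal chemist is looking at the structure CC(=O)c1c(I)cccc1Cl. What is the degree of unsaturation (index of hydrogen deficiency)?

Molecular formula: C8H6ClIO.
DoU = (2C + 2 + N − H − X) / 2, where X is the halogen count and O/S are ignored.
    = (2·8 + 2 + 0 − 6 − 2) / 2 = 10 / 2 = 5.

5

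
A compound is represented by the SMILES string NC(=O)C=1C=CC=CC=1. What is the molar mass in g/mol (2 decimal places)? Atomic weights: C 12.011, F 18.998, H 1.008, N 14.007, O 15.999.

First, the molecular formula is C7H7NO (counting implicit H from valence).
  C: 7 × 12.011 = 84.077
  H: 7 × 1.008 = 7.056
  N: 1 × 14.007 = 14.007
  O: 1 × 15.999 = 15.999
Sum: 7×12.011 + 7×1.008 + 1×14.007 + 1×15.999 = 121.139 → 121.14 g/mol.

121.14 g/mol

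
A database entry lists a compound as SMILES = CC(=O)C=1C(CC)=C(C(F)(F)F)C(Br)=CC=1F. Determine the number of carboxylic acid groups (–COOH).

0

Scan the SMILES for the carboxylic acid motif — none present.
Groups that are present: 1 ketone.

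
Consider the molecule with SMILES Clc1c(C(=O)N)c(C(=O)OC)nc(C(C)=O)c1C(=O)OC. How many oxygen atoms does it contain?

Scan the SMILES for O atoms (remember two-letter symbols like Cl and Br are single atoms).
Oxygen count: 6.

6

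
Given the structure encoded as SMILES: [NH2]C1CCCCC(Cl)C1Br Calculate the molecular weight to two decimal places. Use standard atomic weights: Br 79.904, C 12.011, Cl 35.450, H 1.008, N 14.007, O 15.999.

First, the molecular formula is C7H13BrClN (counting implicit H from valence).
  Br: 1 × 79.904 = 79.904
  C: 7 × 12.011 = 84.077
  Cl: 1 × 35.450 = 35.450
  H: 13 × 1.008 = 13.104
  N: 1 × 14.007 = 14.007
Sum: 1×79.904 + 7×12.011 + 1×35.450 + 13×1.008 + 1×14.007 = 226.542 → 226.54 g/mol.

226.54 g/mol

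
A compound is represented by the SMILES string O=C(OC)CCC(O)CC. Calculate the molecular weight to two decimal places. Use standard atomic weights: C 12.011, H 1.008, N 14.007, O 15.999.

First, the molecular formula is C7H14O3 (counting implicit H from valence).
  C: 7 × 12.011 = 84.077
  H: 14 × 1.008 = 14.112
  O: 3 × 15.999 = 47.997
Sum: 7×12.011 + 14×1.008 + 3×15.999 = 146.186 → 146.19 g/mol.

146.19 g/mol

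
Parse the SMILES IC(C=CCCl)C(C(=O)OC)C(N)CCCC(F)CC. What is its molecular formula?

C14H24ClFINO2

Walk through each heavy atom and fill implicit hydrogens from standard valence (C 4, N 3, O 2, S 2, halogen 1):
  atom 1: I (halogen, monovalent) → 0 H
  atom 2: C, bond orders sum to 3 (valence 4) → 1 H
  atom 3: C, bond orders sum to 3 (valence 4) → 1 H
  atom 4: C, bond orders sum to 3 (valence 4) → 1 H
  atom 5: C, bond orders sum to 2 (valence 4) → 2 H
  atom 6: Cl (halogen, monovalent) → 0 H
  atom 7: C, bond orders sum to 3 (valence 4) → 1 H
  atom 8: C, bond orders sum to 4 (valence 4) → 0 H
  atom 9: O, bond orders sum to 2 (valence 2) → 0 H
  atom 10: O, bond orders sum to 2 (valence 2) → 0 H
  atom 11: C, bond orders sum to 1 (valence 4) → 3 H
  atom 12: C, bond orders sum to 3 (valence 4) → 1 H
  atom 13: N, bond orders sum to 1 (valence 3) → 2 H
  atom 14: C, bond orders sum to 2 (valence 4) → 2 H
  atom 15: C, bond orders sum to 2 (valence 4) → 2 H
  atom 16: C, bond orders sum to 2 (valence 4) → 2 H
  atom 17: C, bond orders sum to 3 (valence 4) → 1 H
  atom 18: F (halogen, monovalent) → 0 H
  atom 19: C, bond orders sum to 2 (valence 4) → 2 H
  atom 20: C, bond orders sum to 1 (valence 4) → 3 H
Totals → C:14, H:24, Cl:1, F:1, I:1, N:1, O:2.
In Hill order: C14H24ClFINO2.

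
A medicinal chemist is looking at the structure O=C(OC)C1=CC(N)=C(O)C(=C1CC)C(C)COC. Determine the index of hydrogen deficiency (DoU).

Molecular formula: C14H21NO4.
DoU = (2C + 2 + N − H − X) / 2, where X is the halogen count and O/S are ignored.
    = (2·14 + 2 + 1 − 21 − 0) / 2 = 10 / 2 = 5.

5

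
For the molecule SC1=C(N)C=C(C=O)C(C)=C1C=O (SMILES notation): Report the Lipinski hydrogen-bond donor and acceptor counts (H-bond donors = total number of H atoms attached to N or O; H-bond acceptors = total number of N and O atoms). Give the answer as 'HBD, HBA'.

Donors: find every N or O and count the H atoms it carries.
  atom 4 (N): bond orders sum to 1 → 2 H
  atom 8 (O): bond orders sum to 2 → 0 H
  atom 13 (O): bond orders sum to 2 → 0 H
Lipinski HBD = 2.
Acceptors: N atoms = 1, O atoms = 2 → HBA = 3.

2, 3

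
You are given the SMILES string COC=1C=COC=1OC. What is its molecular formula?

Walk through each heavy atom and fill implicit hydrogens from standard valence (C 4, N 3, O 2, S 2, halogen 1):
  atom 1: C, bond orders sum to 1 (valence 4) → 3 H
  atom 2: O, bond orders sum to 2 (valence 2) → 0 H
  atom 3: C, bond orders sum to 4 (valence 4) → 0 H
  atom 4: C, bond orders sum to 3 (valence 4) → 1 H
  atom 5: C, bond orders sum to 3 (valence 4) → 1 H
  atom 6: O, bond orders sum to 2 (valence 2) → 0 H
  atom 7: C, bond orders sum to 4 (valence 4) → 0 H
  atom 8: O, bond orders sum to 2 (valence 2) → 0 H
  atom 9: C, bond orders sum to 1 (valence 4) → 3 H
Totals → C:6, H:8, O:3.

C6H8O3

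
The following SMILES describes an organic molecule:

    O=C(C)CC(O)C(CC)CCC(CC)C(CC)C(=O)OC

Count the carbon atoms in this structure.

Count every carbon token in the SMILES (each C, including those in ring-closure positions and inside branches).
Carbon count: 17.

17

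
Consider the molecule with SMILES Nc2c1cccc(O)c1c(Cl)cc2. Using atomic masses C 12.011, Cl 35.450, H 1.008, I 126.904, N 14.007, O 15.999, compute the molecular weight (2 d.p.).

193.63 g/mol

First, the molecular formula is C10H8ClNO (counting implicit H from valence).
  C: 10 × 12.011 = 120.110
  Cl: 1 × 35.450 = 35.450
  H: 8 × 1.008 = 8.064
  N: 1 × 14.007 = 14.007
  O: 1 × 15.999 = 15.999
Sum: 10×12.011 + 1×35.450 + 8×1.008 + 1×14.007 + 1×15.999 = 193.630 → 193.63 g/mol.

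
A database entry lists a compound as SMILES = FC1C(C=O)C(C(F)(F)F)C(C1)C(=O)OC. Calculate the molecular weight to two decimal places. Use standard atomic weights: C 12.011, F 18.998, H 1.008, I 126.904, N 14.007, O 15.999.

First, the molecular formula is C9H10F4O3 (counting implicit H from valence).
  C: 9 × 12.011 = 108.099
  F: 4 × 18.998 = 75.992
  H: 10 × 1.008 = 10.080
  O: 3 × 15.999 = 47.997
Sum: 9×12.011 + 4×18.998 + 10×1.008 + 3×15.999 = 242.168 → 242.17 g/mol.

242.17 g/mol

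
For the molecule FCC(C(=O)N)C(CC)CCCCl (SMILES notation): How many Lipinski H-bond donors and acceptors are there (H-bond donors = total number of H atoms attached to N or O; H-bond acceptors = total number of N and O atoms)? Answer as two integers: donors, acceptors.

2, 2

Donors: find every N or O and count the H atoms it carries.
  atom 5 (O): bond orders sum to 2 → 0 H
  atom 6 (N): bond orders sum to 1 → 2 H
Lipinski HBD = 2.
Acceptors: N atoms = 1, O atoms = 1 → HBA = 2.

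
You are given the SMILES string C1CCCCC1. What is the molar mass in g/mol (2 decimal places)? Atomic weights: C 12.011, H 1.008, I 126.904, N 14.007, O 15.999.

First, the molecular formula is C6H12 (counting implicit H from valence).
  C: 6 × 12.011 = 72.066
  H: 12 × 1.008 = 12.096
Sum: 6×12.011 + 12×1.008 = 84.162 → 84.16 g/mol.

84.16 g/mol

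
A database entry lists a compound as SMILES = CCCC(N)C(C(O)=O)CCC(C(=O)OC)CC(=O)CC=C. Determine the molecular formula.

C16H27NO5

Walk through each heavy atom and fill implicit hydrogens from standard valence (C 4, N 3, O 2, S 2, halogen 1):
  atom 1: C, bond orders sum to 1 (valence 4) → 3 H
  atom 2: C, bond orders sum to 2 (valence 4) → 2 H
  atom 3: C, bond orders sum to 2 (valence 4) → 2 H
  atom 4: C, bond orders sum to 3 (valence 4) → 1 H
  atom 5: N, bond orders sum to 1 (valence 3) → 2 H
  atom 6: C, bond orders sum to 3 (valence 4) → 1 H
  atom 7: C, bond orders sum to 4 (valence 4) → 0 H
  atom 8: O, bond orders sum to 1 (valence 2) → 1 H
  atom 9: O, bond orders sum to 2 (valence 2) → 0 H
  atom 10: C, bond orders sum to 2 (valence 4) → 2 H
  atom 11: C, bond orders sum to 2 (valence 4) → 2 H
  atom 12: C, bond orders sum to 3 (valence 4) → 1 H
  atom 13: C, bond orders sum to 4 (valence 4) → 0 H
  atom 14: O, bond orders sum to 2 (valence 2) → 0 H
  atom 15: O, bond orders sum to 2 (valence 2) → 0 H
  atom 16: C, bond orders sum to 1 (valence 4) → 3 H
  atom 17: C, bond orders sum to 2 (valence 4) → 2 H
  atom 18: C, bond orders sum to 4 (valence 4) → 0 H
  atom 19: O, bond orders sum to 2 (valence 2) → 0 H
  atom 20: C, bond orders sum to 2 (valence 4) → 2 H
  atom 21: C, bond orders sum to 3 (valence 4) → 1 H
  atom 22: C, bond orders sum to 2 (valence 4) → 2 H
Totals → C:16, H:27, N:1, O:5.
In Hill order: C16H27NO5.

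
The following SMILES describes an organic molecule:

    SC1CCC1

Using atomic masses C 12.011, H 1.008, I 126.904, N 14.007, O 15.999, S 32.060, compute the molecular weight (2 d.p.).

88.17 g/mol

First, the molecular formula is C4H8S (counting implicit H from valence).
  C: 4 × 12.011 = 48.044
  H: 8 × 1.008 = 8.064
  S: 1 × 32.060 = 32.060
Sum: 4×12.011 + 8×1.008 + 1×32.060 = 88.168 → 88.17 g/mol.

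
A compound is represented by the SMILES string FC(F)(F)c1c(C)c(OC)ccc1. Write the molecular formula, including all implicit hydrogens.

Walk through each heavy atom and fill implicit hydrogens from standard valence (C 4, N 3, O 2, S 2, halogen 1); for lowercase aromatic atoms, an aromatic c carries 1 H when it has two neighbours and 0 H with three, and aromatic n carries 0 H:
  atom 1: F (halogen, monovalent) → 0 H
  atom 2: C, bond orders sum to 4 (valence 4) → 0 H
  atom 3: F (halogen, monovalent) → 0 H
  atom 4: F (halogen, monovalent) → 0 H
  atom 5: aromatic c, 3 neighbours → 0 H
  atom 6: aromatic c, 3 neighbours → 0 H
  atom 7: C, bond orders sum to 1 (valence 4) → 3 H
  atom 8: aromatic c, 3 neighbours → 0 H
  atom 9: O, bond orders sum to 2 (valence 2) → 0 H
  atom 10: C, bond orders sum to 1 (valence 4) → 3 H
  atom 11: aromatic c, 2 neighbours → 1 H
  atom 12: aromatic c, 2 neighbours → 1 H
  atom 13: aromatic c, 2 neighbours → 1 H
Totals → C:9, H:9, F:3, O:1.

C9H9F3O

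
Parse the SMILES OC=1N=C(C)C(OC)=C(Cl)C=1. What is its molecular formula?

C7H8ClNO2

Walk through each heavy atom and fill implicit hydrogens from standard valence (C 4, N 3, O 2, S 2, halogen 1):
  atom 1: O, bond orders sum to 1 (valence 2) → 1 H
  atom 2: C, bond orders sum to 4 (valence 4) → 0 H
  atom 3: N, bond orders sum to 3 (valence 3) → 0 H
  atom 4: C, bond orders sum to 4 (valence 4) → 0 H
  atom 5: C, bond orders sum to 1 (valence 4) → 3 H
  atom 6: C, bond orders sum to 4 (valence 4) → 0 H
  atom 7: O, bond orders sum to 2 (valence 2) → 0 H
  atom 8: C, bond orders sum to 1 (valence 4) → 3 H
  atom 9: C, bond orders sum to 4 (valence 4) → 0 H
  atom 10: Cl (halogen, monovalent) → 0 H
  atom 11: C, bond orders sum to 3 (valence 4) → 1 H
Totals → C:7, H:8, Cl:1, N:1, O:2.
In Hill order: C7H8ClNO2.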